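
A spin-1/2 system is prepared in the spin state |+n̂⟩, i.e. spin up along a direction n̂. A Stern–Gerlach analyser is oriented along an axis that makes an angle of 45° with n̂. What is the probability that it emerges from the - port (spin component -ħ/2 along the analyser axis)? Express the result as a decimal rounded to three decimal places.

0.146

For spin-½, the probability of finding spin-up along an axis at angle θ to the initial spin direction is cos²(θ/2); spin-down is sin²(θ/2).
θ = 45°, so P = sin²(22.5°) ≈ 0.146.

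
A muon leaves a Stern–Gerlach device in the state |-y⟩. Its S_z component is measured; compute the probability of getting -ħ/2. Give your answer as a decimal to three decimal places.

In the S_z basis, |-y⟩ = (|↑⟩ - i|↓⟩)/√2 and |-z⟩ = |↓⟩.
|⟨-z|-y⟩|² = 1/2.

0.500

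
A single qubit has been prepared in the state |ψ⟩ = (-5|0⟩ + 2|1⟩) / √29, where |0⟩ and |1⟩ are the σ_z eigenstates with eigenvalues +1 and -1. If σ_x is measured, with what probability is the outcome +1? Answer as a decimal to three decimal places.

0.155

|+x⟩ = (|0⟩ + |1⟩)/√2, so ⟨+x|ψ⟩ = (-3) / (√2·√29).
P = |-3|² / 58 = 9/58.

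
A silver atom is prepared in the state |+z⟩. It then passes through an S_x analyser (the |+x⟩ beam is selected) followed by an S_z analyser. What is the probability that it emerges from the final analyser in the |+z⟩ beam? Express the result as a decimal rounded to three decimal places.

0.250

First analyser (S_x): from |+z⟩, P(|+x⟩) = 1/2.
After stage 1 the state is |+x⟩; P(|+z⟩) = |⟨+z|+x⟩|² = 1/2.
Joint probability = 1/2 × 1/2 = 0.250.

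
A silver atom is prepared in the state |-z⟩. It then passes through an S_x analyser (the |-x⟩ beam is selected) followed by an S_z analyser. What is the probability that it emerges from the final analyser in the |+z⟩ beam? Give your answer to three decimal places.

0.250

First analyser (S_x): from |-z⟩, P(|-x⟩) = 1/2.
After stage 1 the state is |-x⟩; P(|+z⟩) = |⟨+z|-x⟩|² = 1/2.
Joint probability = 1/2 × 1/2 = 0.250.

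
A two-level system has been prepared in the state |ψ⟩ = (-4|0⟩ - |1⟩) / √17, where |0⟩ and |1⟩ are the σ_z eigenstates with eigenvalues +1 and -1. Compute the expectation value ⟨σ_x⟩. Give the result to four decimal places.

0.4706

⟨σ_x⟩ = 2 Re(a* b)/(|a|²+|b|²) with a = -4, b = -1.
a* b = 4, so ⟨σ_x⟩ = 8/17.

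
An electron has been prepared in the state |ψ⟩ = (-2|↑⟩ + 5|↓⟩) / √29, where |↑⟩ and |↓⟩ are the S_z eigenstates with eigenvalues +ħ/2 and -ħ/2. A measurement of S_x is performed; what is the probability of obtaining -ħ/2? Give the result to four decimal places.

0.8448

|-x⟩ = (|↑⟩ - |↓⟩)/√2, so ⟨-x|ψ⟩ = (-7) / (√2·√29).
P = |-7|² / 58 = 49/58.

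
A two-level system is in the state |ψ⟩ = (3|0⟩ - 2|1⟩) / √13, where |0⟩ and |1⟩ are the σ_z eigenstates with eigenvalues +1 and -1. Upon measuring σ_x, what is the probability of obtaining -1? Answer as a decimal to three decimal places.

0.962

|-x⟩ = (|0⟩ - |1⟩)/√2, so ⟨-x|ψ⟩ = (5) / (√2·√13).
P = |5|² / 26 = 25/26.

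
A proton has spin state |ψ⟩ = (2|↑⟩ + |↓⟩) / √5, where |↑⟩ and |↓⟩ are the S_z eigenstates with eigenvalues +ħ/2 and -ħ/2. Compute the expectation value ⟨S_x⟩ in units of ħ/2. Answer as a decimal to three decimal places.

0.800

⟨σ_x⟩ = 2 Re(a* b)/(|a|²+|b|²) with a = 2, b = 1.
a* b = 2, so ⟨σ_x⟩ = 4/5.
⟨S_x⟩ = (ħ/2)·⟨σ_x⟩.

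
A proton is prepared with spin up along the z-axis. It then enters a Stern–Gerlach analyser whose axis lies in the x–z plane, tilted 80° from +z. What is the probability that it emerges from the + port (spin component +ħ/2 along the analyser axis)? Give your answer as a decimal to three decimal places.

For spin-½, the probability of finding spin-up along an axis at angle θ to the initial spin direction is cos²(θ/2); spin-down is sin²(θ/2).
θ = 80°, so P = cos²(40°) ≈ 0.587.

0.587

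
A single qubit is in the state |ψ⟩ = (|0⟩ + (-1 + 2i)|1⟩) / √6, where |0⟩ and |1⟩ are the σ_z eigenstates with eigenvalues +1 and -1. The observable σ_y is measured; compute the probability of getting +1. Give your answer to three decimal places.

|+y⟩ = (|0⟩ + i|1⟩)/√2, so ⟨+y|ψ⟩ = (3 + i) / (√2·√6).
P = |3 + i|² / 12 = 10/12.

0.833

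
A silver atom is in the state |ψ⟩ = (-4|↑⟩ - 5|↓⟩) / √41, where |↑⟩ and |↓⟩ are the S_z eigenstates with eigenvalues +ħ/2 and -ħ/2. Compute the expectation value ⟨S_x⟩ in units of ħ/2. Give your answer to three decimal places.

0.976

⟨σ_x⟩ = 2 Re(a* b)/(|a|²+|b|²) with a = -4, b = -5.
a* b = 20, so ⟨σ_x⟩ = 40/41.
⟨S_x⟩ = (ħ/2)·⟨σ_x⟩.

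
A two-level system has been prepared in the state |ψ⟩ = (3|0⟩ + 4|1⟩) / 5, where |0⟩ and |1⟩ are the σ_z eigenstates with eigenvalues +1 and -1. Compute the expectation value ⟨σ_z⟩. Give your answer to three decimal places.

-0.280

⟨σ_z⟩ = |a|² - |b|² divided by |a|²+|b|², with a, b the |0⟩, |1⟩ amplitudes.
= (9 - 16)/25 = -7/25.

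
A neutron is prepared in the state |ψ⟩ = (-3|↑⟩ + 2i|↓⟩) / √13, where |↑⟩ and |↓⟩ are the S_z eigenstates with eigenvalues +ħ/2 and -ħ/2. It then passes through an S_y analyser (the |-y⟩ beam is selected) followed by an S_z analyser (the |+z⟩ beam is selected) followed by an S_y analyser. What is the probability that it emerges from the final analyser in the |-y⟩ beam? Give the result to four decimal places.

0.2404

First analyser (S_y): P(|-y⟩) = |⟨-y|ψ⟩|² = 25/26.
After stage 1 the state is |-y⟩; P(|+z⟩) = |⟨+z|-y⟩|² = 1/2.
After stage 2 the state is |+z⟩; P(|-y⟩) = |⟨-y|+z⟩|² = 1/2.
Joint probability = 25/26 × 1/2 × 1/2 = 0.2404.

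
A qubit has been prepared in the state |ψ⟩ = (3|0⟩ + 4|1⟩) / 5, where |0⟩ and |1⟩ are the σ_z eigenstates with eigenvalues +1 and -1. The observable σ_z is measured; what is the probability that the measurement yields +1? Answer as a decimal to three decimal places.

0.360

The +1 outcome corresponds to |0⟩. Its amplitude in |ψ⟩ is 3/5.
P = |3|² / 25 = 9/25.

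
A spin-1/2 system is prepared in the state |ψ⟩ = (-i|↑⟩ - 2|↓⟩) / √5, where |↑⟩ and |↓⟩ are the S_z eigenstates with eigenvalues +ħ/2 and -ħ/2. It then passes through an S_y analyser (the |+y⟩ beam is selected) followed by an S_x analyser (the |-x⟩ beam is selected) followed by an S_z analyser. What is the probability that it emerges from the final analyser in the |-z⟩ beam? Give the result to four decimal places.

First analyser (S_y): P(|+y⟩) = |⟨+y|ψ⟩|² = 1/10.
After stage 1 the state is |+y⟩; P(|-x⟩) = |⟨-x|+y⟩|² = 1/2.
After stage 2 the state is |-x⟩; P(|-z⟩) = |⟨-z|-x⟩|² = 1/2.
Joint probability = 1/10 × 1/2 × 1/2 = 0.0250.

0.0250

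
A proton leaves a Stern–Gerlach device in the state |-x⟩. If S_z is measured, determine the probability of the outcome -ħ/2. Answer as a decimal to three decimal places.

In the S_z basis, |-x⟩ = (|+z⟩ - |-z⟩)/√2 and |-z⟩ = |-z⟩.
|⟨-z|-x⟩|² = 1/2.

0.500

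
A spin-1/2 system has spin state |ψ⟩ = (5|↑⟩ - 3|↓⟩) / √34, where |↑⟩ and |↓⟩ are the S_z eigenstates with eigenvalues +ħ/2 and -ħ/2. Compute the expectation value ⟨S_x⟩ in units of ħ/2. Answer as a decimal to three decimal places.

⟨σ_x⟩ = 2 Re(a* b)/(|a|²+|b|²) with a = 5, b = -3.
a* b = -15, so ⟨σ_x⟩ = -30/34.
⟨S_x⟩ = (ħ/2)·⟨σ_x⟩.

-0.882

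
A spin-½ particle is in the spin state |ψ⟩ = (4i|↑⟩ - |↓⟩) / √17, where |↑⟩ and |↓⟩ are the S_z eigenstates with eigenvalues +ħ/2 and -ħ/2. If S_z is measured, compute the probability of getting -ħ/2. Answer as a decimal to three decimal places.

0.059

The -ħ/2 outcome corresponds to |↓⟩. Its amplitude in |ψ⟩ is -1/√17.
P = |-1|² / 17 = 1/17.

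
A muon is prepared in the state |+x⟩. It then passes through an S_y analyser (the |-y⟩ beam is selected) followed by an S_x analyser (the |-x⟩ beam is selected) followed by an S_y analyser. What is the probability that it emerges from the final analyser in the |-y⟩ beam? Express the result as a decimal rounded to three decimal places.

First analyser (S_y): from |+x⟩, P(|-y⟩) = 1/2.
After stage 1 the state is |-y⟩; P(|-x⟩) = |⟨-x|-y⟩|² = 1/2.
After stage 2 the state is |-x⟩; P(|-y⟩) = |⟨-y|-x⟩|² = 1/2.
Joint probability = 1/2 × 1/2 × 1/2 = 0.125.

0.125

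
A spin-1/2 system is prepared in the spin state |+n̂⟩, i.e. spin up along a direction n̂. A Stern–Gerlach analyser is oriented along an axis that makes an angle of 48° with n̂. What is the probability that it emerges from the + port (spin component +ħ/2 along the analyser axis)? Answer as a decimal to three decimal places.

For spin-½, the probability of finding spin-up along an axis at angle θ to the initial spin direction is cos²(θ/2); spin-down is sin²(θ/2).
θ = 48°, so P = cos²(24°) ≈ 0.835.

0.835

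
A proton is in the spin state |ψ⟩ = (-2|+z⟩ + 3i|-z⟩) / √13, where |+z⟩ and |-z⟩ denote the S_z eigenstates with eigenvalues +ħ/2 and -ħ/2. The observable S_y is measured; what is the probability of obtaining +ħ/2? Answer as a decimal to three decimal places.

0.038

|+y⟩ = (|+z⟩ + i|-z⟩)/√2, so ⟨+y|ψ⟩ = (1) / (√2·√13).
P = |1|² / 26 = 1/26.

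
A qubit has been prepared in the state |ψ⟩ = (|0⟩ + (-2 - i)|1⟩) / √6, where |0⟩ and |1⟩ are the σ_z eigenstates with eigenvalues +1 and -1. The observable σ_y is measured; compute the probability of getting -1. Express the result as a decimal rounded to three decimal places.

|-y⟩ = (|0⟩ - i|1⟩)/√2, so ⟨-y|ψ⟩ = (2 - 2i) / (√2·√6).
P = |2 - 2i|² / 12 = 8/12.

0.667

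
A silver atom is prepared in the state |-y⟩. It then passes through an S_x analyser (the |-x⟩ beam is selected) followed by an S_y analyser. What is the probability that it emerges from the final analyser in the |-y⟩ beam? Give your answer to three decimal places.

First analyser (S_x): from |-y⟩, P(|-x⟩) = 1/2.
After stage 1 the state is |-x⟩; P(|-y⟩) = |⟨-y|-x⟩|² = 1/2.
Joint probability = 1/2 × 1/2 = 0.250.

0.250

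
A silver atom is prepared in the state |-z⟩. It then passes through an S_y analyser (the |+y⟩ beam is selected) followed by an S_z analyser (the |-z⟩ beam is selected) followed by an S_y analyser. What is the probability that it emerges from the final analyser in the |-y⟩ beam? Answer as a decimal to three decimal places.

0.125

First analyser (S_y): from |-z⟩, P(|+y⟩) = 1/2.
After stage 1 the state is |+y⟩; P(|-z⟩) = |⟨-z|+y⟩|² = 1/2.
After stage 2 the state is |-z⟩; P(|-y⟩) = |⟨-y|-z⟩|² = 1/2.
Joint probability = 1/2 × 1/2 × 1/2 = 0.125.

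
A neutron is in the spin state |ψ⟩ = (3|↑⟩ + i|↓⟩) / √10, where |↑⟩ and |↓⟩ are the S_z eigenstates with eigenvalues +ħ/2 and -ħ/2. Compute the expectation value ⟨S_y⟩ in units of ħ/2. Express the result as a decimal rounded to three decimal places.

⟨σ_y⟩ = 2 Im(a* b)/(|a|²+|b|²) with a = 3, b = i.
a* b = 3i, so ⟨σ_y⟩ = 6/10.
⟨S_y⟩ = (ħ/2)·⟨σ_y⟩.

0.600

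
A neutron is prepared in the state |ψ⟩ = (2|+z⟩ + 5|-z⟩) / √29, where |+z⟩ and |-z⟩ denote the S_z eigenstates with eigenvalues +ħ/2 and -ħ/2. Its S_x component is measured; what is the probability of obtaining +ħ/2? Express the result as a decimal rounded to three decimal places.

|+x⟩ = (|+z⟩ + |-z⟩)/√2, so ⟨+x|ψ⟩ = (7) / (√2·√29).
P = |7|² / 58 = 49/58.

0.845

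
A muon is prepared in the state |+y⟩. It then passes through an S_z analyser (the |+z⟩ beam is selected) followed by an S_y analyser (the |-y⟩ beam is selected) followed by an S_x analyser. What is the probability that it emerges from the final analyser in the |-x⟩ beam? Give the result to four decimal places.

First analyser (S_z): from |+y⟩, P(|+z⟩) = 1/2.
After stage 1 the state is |+z⟩; P(|-y⟩) = |⟨-y|+z⟩|² = 1/2.
After stage 2 the state is |-y⟩; P(|-x⟩) = |⟨-x|-y⟩|² = 1/2.
Joint probability = 1/2 × 1/2 × 1/2 = 0.1250.

0.1250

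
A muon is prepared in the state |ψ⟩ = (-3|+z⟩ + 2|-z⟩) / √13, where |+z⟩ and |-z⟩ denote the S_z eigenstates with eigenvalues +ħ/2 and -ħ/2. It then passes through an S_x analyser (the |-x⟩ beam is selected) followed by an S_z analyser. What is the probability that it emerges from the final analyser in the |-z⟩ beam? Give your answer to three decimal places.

First analyser (S_x): P(|-x⟩) = |⟨-x|ψ⟩|² = 25/26.
After stage 1 the state is |-x⟩; P(|-z⟩) = |⟨-z|-x⟩|² = 1/2.
Joint probability = 25/26 × 1/2 = 0.481.

0.481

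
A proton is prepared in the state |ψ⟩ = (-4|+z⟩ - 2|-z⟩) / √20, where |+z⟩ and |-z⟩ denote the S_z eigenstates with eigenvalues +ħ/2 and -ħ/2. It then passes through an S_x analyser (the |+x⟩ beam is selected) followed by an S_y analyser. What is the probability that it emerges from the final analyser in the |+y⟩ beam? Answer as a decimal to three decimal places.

First analyser (S_x): P(|+x⟩) = |⟨+x|ψ⟩|² = 36/40.
After stage 1 the state is |+x⟩; P(|+y⟩) = |⟨+y|+x⟩|² = 1/2.
Joint probability = 36/40 × 1/2 = 0.450.

0.450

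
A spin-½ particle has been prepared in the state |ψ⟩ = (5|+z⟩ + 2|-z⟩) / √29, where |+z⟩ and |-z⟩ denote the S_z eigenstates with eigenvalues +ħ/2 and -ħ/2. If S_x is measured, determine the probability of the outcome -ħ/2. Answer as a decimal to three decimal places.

0.155

|-x⟩ = (|+z⟩ - |-z⟩)/√2, so ⟨-x|ψ⟩ = (3) / (√2·√29).
P = |3|² / 58 = 9/58.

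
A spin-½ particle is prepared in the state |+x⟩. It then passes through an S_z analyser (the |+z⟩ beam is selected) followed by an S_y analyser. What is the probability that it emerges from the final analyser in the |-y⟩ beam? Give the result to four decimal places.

0.2500

First analyser (S_z): from |+x⟩, P(|+z⟩) = 1/2.
After stage 1 the state is |+z⟩; P(|-y⟩) = |⟨-y|+z⟩|² = 1/2.
Joint probability = 1/2 × 1/2 = 0.2500.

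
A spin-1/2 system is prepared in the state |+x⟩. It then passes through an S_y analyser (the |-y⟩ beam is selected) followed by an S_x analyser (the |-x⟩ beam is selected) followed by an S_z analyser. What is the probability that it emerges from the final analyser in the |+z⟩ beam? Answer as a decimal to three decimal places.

First analyser (S_y): from |+x⟩, P(|-y⟩) = 1/2.
After stage 1 the state is |-y⟩; P(|-x⟩) = |⟨-x|-y⟩|² = 1/2.
After stage 2 the state is |-x⟩; P(|+z⟩) = |⟨+z|-x⟩|² = 1/2.
Joint probability = 1/2 × 1/2 × 1/2 = 0.125.

0.125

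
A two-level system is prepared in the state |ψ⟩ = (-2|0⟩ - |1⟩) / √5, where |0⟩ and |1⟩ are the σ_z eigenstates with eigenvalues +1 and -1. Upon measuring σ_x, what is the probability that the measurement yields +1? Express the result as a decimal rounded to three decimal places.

0.900

|+x⟩ = (|0⟩ + |1⟩)/√2, so ⟨+x|ψ⟩ = (-3) / (√2·√5).
P = |-3|² / 10 = 9/10.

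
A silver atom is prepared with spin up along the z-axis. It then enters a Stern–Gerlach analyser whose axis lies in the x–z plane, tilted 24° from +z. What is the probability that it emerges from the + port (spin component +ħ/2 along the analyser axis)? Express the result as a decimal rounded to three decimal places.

0.957

For spin-½, the probability of finding spin-up along an axis at angle θ to the initial spin direction is cos²(θ/2); spin-down is sin²(θ/2).
θ = 24°, so P = cos²(12°) ≈ 0.957.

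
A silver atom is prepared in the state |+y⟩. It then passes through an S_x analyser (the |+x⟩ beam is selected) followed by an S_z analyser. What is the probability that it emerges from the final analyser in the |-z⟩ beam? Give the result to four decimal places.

First analyser (S_x): from |+y⟩, P(|+x⟩) = 1/2.
After stage 1 the state is |+x⟩; P(|-z⟩) = |⟨-z|+x⟩|² = 1/2.
Joint probability = 1/2 × 1/2 = 0.2500.

0.2500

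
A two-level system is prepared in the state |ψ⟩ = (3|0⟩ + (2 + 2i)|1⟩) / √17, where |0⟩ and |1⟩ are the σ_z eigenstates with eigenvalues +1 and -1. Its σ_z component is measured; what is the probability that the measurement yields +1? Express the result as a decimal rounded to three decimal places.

0.529

The +1 outcome corresponds to |0⟩. Its amplitude in |ψ⟩ is 3/√17.
P = |3|² / 17 = 9/17.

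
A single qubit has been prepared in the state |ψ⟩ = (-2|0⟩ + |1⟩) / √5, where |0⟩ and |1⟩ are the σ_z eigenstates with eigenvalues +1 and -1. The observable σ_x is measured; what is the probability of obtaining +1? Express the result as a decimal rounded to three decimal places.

0.100

|+x⟩ = (|0⟩ + |1⟩)/√2, so ⟨+x|ψ⟩ = (-1) / (√2·√5).
P = |-1|² / 10 = 1/10.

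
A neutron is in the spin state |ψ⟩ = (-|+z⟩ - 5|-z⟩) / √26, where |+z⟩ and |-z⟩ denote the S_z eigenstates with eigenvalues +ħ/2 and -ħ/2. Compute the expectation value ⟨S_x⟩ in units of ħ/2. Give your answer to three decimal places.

⟨σ_x⟩ = 2 Re(a* b)/(|a|²+|b|²) with a = -1, b = -5.
a* b = 5, so ⟨σ_x⟩ = 10/26.
⟨S_x⟩ = (ħ/2)·⟨σ_x⟩.

0.385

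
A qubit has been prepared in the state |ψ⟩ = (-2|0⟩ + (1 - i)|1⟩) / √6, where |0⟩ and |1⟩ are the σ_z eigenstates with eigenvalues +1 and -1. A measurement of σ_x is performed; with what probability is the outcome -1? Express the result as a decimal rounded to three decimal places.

0.833

|-x⟩ = (|0⟩ - |1⟩)/√2, so ⟨-x|ψ⟩ = (-3 + i) / (√2·√6).
P = |-3 + i|² / 12 = 10/12.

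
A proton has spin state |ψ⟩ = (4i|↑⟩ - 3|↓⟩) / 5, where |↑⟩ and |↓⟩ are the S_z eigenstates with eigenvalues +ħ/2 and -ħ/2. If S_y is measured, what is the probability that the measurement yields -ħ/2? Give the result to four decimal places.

0.0200

|-y⟩ = (|↑⟩ - i|↓⟩)/√2, so ⟨-y|ψ⟩ = (i) / (√2·5).
P = |i|² / 50 = 1/50.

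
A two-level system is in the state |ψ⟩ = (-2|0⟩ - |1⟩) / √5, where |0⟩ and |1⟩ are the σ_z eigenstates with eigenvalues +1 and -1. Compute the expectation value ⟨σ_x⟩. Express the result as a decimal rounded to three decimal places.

⟨σ_x⟩ = 2 Re(a* b)/(|a|²+|b|²) with a = -2, b = -1.
a* b = 2, so ⟨σ_x⟩ = 4/5.

0.800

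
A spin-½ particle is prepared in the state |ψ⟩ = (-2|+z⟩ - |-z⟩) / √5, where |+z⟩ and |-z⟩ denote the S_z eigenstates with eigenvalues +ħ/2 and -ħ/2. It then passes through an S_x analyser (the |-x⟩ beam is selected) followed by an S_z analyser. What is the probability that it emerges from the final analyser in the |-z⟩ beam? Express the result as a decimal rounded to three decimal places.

0.050

First analyser (S_x): P(|-x⟩) = |⟨-x|ψ⟩|² = 1/10.
After stage 1 the state is |-x⟩; P(|-z⟩) = |⟨-z|-x⟩|² = 1/2.
Joint probability = 1/10 × 1/2 = 0.050.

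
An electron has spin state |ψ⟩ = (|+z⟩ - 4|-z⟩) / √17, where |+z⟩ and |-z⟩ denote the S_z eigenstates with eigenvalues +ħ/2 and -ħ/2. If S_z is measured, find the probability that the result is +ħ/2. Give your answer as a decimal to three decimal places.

0.059

The +ħ/2 outcome corresponds to |+z⟩. Its amplitude in |ψ⟩ is 1/√17.
P = |1|² / 17 = 1/17.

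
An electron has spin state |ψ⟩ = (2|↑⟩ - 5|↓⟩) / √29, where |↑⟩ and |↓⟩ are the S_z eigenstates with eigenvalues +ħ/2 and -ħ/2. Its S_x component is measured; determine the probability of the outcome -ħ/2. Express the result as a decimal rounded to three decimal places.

|-x⟩ = (|↑⟩ - |↓⟩)/√2, so ⟨-x|ψ⟩ = (7) / (√2·√29).
P = |7|² / 58 = 49/58.

0.845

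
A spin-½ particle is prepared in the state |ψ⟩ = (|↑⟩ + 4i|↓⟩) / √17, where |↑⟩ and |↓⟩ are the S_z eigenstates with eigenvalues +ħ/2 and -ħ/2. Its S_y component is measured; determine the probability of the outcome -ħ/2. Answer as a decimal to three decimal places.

0.265

|-y⟩ = (|↑⟩ - i|↓⟩)/√2, so ⟨-y|ψ⟩ = (-3) / (√2·√17).
P = |-3|² / 34 = 9/34.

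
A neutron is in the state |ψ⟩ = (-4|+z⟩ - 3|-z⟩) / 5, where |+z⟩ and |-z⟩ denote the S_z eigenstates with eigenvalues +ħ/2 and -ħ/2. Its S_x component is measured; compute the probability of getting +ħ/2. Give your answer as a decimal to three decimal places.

0.980

|+x⟩ = (|+z⟩ + |-z⟩)/√2, so ⟨+x|ψ⟩ = (-7) / (√2·5).
P = |-7|² / 50 = 49/50.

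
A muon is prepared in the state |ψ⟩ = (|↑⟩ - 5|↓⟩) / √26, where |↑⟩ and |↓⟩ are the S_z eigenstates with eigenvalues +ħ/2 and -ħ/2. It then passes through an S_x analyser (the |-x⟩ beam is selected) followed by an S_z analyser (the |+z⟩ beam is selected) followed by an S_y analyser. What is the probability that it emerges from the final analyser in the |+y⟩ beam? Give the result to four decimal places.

0.1731

First analyser (S_x): P(|-x⟩) = |⟨-x|ψ⟩|² = 36/52.
After stage 1 the state is |-x⟩; P(|+z⟩) = |⟨+z|-x⟩|² = 1/2.
After stage 2 the state is |+z⟩; P(|+y⟩) = |⟨+y|+z⟩|² = 1/2.
Joint probability = 36/52 × 1/2 × 1/2 = 0.1731.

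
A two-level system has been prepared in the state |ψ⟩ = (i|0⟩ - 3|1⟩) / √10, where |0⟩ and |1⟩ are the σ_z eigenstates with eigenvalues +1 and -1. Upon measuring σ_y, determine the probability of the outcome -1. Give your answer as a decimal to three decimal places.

0.200

|-y⟩ = (|0⟩ - i|1⟩)/√2, so ⟨-y|ψ⟩ = (-2i) / (√2·√10).
P = |-2i|² / 20 = 4/20.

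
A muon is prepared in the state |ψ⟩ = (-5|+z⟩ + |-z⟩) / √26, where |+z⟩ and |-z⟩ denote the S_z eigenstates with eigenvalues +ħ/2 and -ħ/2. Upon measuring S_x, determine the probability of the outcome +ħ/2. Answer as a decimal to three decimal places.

0.308

|+x⟩ = (|+z⟩ + |-z⟩)/√2, so ⟨+x|ψ⟩ = (-4) / (√2·√26).
P = |-4|² / 52 = 16/52.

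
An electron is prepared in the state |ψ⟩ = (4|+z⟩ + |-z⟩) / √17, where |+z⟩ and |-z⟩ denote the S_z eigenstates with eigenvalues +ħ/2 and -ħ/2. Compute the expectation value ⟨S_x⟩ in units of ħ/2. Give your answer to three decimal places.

0.471

⟨σ_x⟩ = 2 Re(a* b)/(|a|²+|b|²) with a = 4, b = 1.
a* b = 4, so ⟨σ_x⟩ = 8/17.
⟨S_x⟩ = (ħ/2)·⟨σ_x⟩.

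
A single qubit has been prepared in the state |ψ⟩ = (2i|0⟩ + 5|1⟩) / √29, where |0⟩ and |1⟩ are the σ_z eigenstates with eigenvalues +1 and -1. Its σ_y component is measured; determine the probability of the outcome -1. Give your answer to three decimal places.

0.845

|-y⟩ = (|0⟩ - i|1⟩)/√2, so ⟨-y|ψ⟩ = (7i) / (√2·√29).
P = |7i|² / 58 = 49/58.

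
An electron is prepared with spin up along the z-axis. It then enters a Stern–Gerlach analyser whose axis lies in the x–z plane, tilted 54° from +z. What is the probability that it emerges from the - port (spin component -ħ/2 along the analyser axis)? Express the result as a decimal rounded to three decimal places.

For spin-½, the probability of finding spin-up along an axis at angle θ to the initial spin direction is cos²(θ/2); spin-down is sin²(θ/2).
θ = 54°, so P = sin²(27°) ≈ 0.206.

0.206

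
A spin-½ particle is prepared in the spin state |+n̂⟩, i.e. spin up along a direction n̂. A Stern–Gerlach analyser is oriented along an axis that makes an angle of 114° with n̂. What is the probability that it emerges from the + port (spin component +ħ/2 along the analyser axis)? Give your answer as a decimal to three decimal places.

For spin-½, the probability of finding spin-up along an axis at angle θ to the initial spin direction is cos²(θ/2); spin-down is sin²(θ/2).
θ = 114°, so P = cos²(57°) ≈ 0.297.

0.297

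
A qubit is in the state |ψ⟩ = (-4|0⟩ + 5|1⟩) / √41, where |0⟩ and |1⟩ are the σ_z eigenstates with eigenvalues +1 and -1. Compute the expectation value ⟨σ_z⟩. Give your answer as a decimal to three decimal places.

⟨σ_z⟩ = |a|² - |b|² divided by |a|²+|b|², with a, b the |0⟩, |1⟩ amplitudes.
= (16 - 25)/41 = -9/41.

-0.220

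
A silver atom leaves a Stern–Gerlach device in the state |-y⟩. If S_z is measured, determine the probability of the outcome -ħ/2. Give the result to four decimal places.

0.5000

In the S_z basis, |-y⟩ = (|+z⟩ - i|-z⟩)/√2 and |-z⟩ = |-z⟩.
|⟨-z|-y⟩|² = 1/2.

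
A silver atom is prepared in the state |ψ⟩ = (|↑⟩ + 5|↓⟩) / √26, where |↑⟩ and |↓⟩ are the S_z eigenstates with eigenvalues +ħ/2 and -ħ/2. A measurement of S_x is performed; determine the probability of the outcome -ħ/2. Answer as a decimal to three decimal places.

0.308

|-x⟩ = (|↑⟩ - |↓⟩)/√2, so ⟨-x|ψ⟩ = (-4) / (√2·√26).
P = |-4|² / 52 = 16/52.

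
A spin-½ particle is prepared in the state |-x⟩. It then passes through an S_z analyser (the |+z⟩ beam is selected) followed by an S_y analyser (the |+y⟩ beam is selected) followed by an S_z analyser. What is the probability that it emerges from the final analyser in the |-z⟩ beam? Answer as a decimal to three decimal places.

0.125

First analyser (S_z): from |-x⟩, P(|+z⟩) = 1/2.
After stage 1 the state is |+z⟩; P(|+y⟩) = |⟨+y|+z⟩|² = 1/2.
After stage 2 the state is |+y⟩; P(|-z⟩) = |⟨-z|+y⟩|² = 1/2.
Joint probability = 1/2 × 1/2 × 1/2 = 0.125.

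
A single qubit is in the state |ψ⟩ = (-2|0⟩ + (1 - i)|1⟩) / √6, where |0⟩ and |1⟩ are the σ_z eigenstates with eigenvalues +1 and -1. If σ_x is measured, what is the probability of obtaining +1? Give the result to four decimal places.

|+x⟩ = (|0⟩ + |1⟩)/√2, so ⟨+x|ψ⟩ = (-1 - i) / (√2·√6).
P = |-1 - i|² / 12 = 2/12.

0.1667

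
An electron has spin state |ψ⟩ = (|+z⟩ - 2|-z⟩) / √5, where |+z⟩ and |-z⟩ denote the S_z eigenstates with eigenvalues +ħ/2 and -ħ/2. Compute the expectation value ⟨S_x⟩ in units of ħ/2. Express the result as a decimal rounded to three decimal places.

-0.800

⟨σ_x⟩ = 2 Re(a* b)/(|a|²+|b|²) with a = 1, b = -2.
a* b = -2, so ⟨σ_x⟩ = -4/5.
⟨S_x⟩ = (ħ/2)·⟨σ_x⟩.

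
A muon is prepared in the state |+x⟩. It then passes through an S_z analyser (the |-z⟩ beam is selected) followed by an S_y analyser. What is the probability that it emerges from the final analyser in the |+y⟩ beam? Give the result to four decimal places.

First analyser (S_z): from |+x⟩, P(|-z⟩) = 1/2.
After stage 1 the state is |-z⟩; P(|+y⟩) = |⟨+y|-z⟩|² = 1/2.
Joint probability = 1/2 × 1/2 = 0.2500.

0.2500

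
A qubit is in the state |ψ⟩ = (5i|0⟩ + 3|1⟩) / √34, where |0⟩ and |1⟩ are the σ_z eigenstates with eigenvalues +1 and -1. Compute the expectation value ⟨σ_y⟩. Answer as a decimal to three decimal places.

-0.882

⟨σ_y⟩ = 2 Im(a* b)/(|a|²+|b|²) with a = 5i, b = 3.
a* b = -15i, so ⟨σ_y⟩ = -30/34.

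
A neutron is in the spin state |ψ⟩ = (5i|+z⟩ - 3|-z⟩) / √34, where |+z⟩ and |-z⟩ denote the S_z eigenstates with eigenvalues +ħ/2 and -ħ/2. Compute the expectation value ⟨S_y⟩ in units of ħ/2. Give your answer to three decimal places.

0.882

⟨σ_y⟩ = 2 Im(a* b)/(|a|²+|b|²) with a = 5i, b = -3.
a* b = 15i, so ⟨σ_y⟩ = 30/34.
⟨S_y⟩ = (ħ/2)·⟨σ_y⟩.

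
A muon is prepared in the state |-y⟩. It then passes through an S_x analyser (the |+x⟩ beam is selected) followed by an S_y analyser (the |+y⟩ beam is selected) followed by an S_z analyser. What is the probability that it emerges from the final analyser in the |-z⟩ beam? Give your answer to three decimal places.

0.125

First analyser (S_x): from |-y⟩, P(|+x⟩) = 1/2.
After stage 1 the state is |+x⟩; P(|+y⟩) = |⟨+y|+x⟩|² = 1/2.
After stage 2 the state is |+y⟩; P(|-z⟩) = |⟨-z|+y⟩|² = 1/2.
Joint probability = 1/2 × 1/2 × 1/2 = 0.125.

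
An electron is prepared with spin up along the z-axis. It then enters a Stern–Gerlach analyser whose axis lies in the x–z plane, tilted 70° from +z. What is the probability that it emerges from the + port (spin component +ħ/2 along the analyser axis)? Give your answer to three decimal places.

0.671

For spin-½, the probability of finding spin-up along an axis at angle θ to the initial spin direction is cos²(θ/2); spin-down is sin²(θ/2).
θ = 70°, so P = cos²(35°) ≈ 0.671.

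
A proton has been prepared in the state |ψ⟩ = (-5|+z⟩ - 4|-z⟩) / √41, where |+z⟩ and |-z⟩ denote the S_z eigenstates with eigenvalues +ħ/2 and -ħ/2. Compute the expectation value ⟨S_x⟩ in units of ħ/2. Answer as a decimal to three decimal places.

0.976

⟨σ_x⟩ = 2 Re(a* b)/(|a|²+|b|²) with a = -5, b = -4.
a* b = 20, so ⟨σ_x⟩ = 40/41.
⟨S_x⟩ = (ħ/2)·⟨σ_x⟩.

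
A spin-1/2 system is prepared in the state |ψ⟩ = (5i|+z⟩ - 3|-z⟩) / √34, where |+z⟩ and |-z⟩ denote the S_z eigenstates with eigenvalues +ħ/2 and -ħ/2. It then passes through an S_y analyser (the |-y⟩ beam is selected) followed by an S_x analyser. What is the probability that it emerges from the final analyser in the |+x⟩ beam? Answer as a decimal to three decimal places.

First analyser (S_y): P(|-y⟩) = |⟨-y|ψ⟩|² = 4/68.
After stage 1 the state is |-y⟩; P(|+x⟩) = |⟨+x|-y⟩|² = 1/2.
Joint probability = 4/68 × 1/2 = 0.029.

0.029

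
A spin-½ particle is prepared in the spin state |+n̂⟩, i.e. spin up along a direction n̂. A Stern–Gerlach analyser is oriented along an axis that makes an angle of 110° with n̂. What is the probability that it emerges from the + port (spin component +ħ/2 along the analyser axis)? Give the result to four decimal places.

0.3290

For spin-½, the probability of finding spin-up along an axis at angle θ to the initial spin direction is cos²(θ/2); spin-down is sin²(θ/2).
θ = 110°, so P = cos²(55°) ≈ 0.3290.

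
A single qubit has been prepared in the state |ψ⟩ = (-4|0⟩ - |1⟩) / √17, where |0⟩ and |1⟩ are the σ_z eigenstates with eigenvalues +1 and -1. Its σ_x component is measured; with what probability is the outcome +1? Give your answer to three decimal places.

0.735

|+x⟩ = (|0⟩ + |1⟩)/√2, so ⟨+x|ψ⟩ = (-5) / (√2·√17).
P = |-5|² / 34 = 25/34.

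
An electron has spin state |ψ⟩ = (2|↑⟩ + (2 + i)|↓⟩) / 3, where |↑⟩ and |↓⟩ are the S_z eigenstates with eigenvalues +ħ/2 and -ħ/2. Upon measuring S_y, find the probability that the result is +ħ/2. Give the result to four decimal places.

|+y⟩ = (|↑⟩ + i|↓⟩)/√2, so ⟨+y|ψ⟩ = (3 - 2i) / (√2·3).
P = |3 - 2i|² / 18 = 13/18.

0.7222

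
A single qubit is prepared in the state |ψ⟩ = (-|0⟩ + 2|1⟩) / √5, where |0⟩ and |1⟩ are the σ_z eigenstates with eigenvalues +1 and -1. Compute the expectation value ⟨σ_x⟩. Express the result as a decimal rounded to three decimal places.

⟨σ_x⟩ = 2 Re(a* b)/(|a|²+|b|²) with a = -1, b = 2.
a* b = -2, so ⟨σ_x⟩ = -4/5.

-0.800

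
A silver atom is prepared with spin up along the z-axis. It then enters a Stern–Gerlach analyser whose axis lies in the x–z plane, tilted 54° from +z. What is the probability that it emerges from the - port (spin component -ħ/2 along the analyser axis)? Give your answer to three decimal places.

For spin-½, the probability of finding spin-up along an axis at angle θ to the initial spin direction is cos²(θ/2); spin-down is sin²(θ/2).
θ = 54°, so P = sin²(27°) ≈ 0.206.

0.206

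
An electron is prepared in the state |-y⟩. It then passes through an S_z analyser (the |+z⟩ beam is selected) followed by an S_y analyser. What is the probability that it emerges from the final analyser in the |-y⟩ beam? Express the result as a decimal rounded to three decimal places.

First analyser (S_z): from |-y⟩, P(|+z⟩) = 1/2.
After stage 1 the state is |+z⟩; P(|-y⟩) = |⟨-y|+z⟩|² = 1/2.
Joint probability = 1/2 × 1/2 = 0.250.

0.250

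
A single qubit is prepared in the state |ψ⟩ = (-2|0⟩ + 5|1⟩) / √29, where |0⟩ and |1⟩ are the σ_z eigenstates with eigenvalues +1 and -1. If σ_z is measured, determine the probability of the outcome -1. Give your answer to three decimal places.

0.862

The -1 outcome corresponds to |1⟩. Its amplitude in |ψ⟩ is 5/√29.
P = |5|² / 29 = 25/29.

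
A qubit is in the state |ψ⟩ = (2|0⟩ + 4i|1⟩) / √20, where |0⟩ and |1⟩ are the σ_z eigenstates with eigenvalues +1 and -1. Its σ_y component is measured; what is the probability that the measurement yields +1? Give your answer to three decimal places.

0.900

|+y⟩ = (|0⟩ + i|1⟩)/√2, so ⟨+y|ψ⟩ = (6) / (√2·√20).
P = |6|² / 40 = 36/40.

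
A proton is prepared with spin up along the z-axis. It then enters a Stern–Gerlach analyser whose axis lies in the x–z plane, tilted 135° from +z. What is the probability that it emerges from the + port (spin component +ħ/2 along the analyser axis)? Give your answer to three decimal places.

For spin-½, the probability of finding spin-up along an axis at angle θ to the initial spin direction is cos²(θ/2); spin-down is sin²(θ/2).
θ = 135°, so P = cos²(67.5°) ≈ 0.146.

0.146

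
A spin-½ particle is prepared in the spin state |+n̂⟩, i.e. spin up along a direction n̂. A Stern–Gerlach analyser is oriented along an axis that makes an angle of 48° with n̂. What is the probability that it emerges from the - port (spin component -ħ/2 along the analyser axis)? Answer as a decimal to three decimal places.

0.165

For spin-½, the probability of finding spin-up along an axis at angle θ to the initial spin direction is cos²(θ/2); spin-down is sin²(θ/2).
θ = 48°, so P = sin²(24°) ≈ 0.165.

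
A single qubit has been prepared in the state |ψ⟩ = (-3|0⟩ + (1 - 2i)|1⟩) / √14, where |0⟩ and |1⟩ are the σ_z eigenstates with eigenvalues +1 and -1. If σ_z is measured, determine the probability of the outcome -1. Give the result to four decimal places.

The -1 outcome corresponds to |1⟩. Its amplitude in |ψ⟩ is (1 - 2i)/√14.
P = |1 - 2i|² / 14 = 5/14.

0.3571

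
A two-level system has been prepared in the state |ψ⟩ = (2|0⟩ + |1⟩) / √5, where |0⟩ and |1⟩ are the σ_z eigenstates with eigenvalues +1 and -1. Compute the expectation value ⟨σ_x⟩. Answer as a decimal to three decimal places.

0.800

⟨σ_x⟩ = 2 Re(a* b)/(|a|²+|b|²) with a = 2, b = 1.
a* b = 2, so ⟨σ_x⟩ = 4/5.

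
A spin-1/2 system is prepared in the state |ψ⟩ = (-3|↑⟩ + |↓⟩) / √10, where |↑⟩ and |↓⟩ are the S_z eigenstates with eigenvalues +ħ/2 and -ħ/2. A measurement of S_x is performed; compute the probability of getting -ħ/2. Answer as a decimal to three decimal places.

|-x⟩ = (|↑⟩ - |↓⟩)/√2, so ⟨-x|ψ⟩ = (-4) / (√2·√10).
P = |-4|² / 20 = 16/20.

0.800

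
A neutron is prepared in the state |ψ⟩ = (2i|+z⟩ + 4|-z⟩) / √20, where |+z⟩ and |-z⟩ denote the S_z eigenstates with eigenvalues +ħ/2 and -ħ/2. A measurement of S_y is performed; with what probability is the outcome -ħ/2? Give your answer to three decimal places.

0.900

|-y⟩ = (|+z⟩ - i|-z⟩)/√2, so ⟨-y|ψ⟩ = (6i) / (√2·√20).
P = |6i|² / 40 = 36/40.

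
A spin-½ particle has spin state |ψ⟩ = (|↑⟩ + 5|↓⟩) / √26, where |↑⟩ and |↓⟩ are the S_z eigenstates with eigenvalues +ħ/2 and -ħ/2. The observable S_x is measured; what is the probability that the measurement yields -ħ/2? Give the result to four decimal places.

|-x⟩ = (|↑⟩ - |↓⟩)/√2, so ⟨-x|ψ⟩ = (-4) / (√2·√26).
P = |-4|² / 52 = 16/52.

0.3077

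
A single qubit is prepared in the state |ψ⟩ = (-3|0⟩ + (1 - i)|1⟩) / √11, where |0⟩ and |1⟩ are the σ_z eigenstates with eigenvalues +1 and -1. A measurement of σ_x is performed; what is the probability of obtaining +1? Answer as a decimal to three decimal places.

|+x⟩ = (|0⟩ + |1⟩)/√2, so ⟨+x|ψ⟩ = (-2 - i) / (√2·√11).
P = |-2 - i|² / 22 = 5/22.

0.227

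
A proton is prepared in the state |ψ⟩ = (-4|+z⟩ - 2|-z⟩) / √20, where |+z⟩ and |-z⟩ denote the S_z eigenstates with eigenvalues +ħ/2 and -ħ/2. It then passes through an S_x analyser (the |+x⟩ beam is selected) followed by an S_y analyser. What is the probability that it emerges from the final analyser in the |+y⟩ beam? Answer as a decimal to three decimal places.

0.450

First analyser (S_x): P(|+x⟩) = |⟨+x|ψ⟩|² = 36/40.
After stage 1 the state is |+x⟩; P(|+y⟩) = |⟨+y|+x⟩|² = 1/2.
Joint probability = 36/40 × 1/2 = 0.450.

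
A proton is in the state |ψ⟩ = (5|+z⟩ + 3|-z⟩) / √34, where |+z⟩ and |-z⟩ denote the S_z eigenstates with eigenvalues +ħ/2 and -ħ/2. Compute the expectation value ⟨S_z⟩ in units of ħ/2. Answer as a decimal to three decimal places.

⟨σ_z⟩ = |a|² - |b|² divided by |a|²+|b|², with a, b the |+z⟩, |-z⟩ amplitudes.
= (25 - 9)/34 = 16/34.
⟨S_z⟩ = (ħ/2)·⟨σ_z⟩.

0.471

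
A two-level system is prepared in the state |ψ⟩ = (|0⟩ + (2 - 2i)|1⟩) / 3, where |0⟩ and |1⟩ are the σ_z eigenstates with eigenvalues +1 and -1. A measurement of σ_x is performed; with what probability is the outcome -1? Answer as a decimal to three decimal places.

0.278

|-x⟩ = (|0⟩ - |1⟩)/√2, so ⟨-x|ψ⟩ = (-1 + 2i) / (√2·3).
P = |-1 + 2i|² / 18 = 5/18.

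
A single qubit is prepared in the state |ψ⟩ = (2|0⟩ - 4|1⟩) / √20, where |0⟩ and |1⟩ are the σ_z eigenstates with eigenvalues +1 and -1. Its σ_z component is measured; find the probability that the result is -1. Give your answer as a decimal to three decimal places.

0.800

The -1 outcome corresponds to |1⟩. Its amplitude in |ψ⟩ is -4/√20.
P = |-4|² / 20 = 16/20.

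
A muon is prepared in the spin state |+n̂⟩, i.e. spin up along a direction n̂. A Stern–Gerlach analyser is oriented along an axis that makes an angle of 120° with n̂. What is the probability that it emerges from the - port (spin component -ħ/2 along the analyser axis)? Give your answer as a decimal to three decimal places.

For spin-½, the probability of finding spin-up along an axis at angle θ to the initial spin direction is cos²(θ/2); spin-down is sin²(θ/2).
θ = 120°, so P = sin²(60°) ≈ 0.750.

0.750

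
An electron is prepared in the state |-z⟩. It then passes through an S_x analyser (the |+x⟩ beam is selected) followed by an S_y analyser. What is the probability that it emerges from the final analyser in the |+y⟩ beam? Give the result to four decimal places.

0.2500

First analyser (S_x): from |-z⟩, P(|+x⟩) = 1/2.
After stage 1 the state is |+x⟩; P(|+y⟩) = |⟨+y|+x⟩|² = 1/2.
Joint probability = 1/2 × 1/2 = 0.2500.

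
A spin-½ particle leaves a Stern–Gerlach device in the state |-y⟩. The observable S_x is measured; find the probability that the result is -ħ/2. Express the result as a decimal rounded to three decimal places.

In the S_z basis, |-y⟩ = (|↑⟩ - i|↓⟩)/√2 and |-x⟩ = (|↑⟩ - |↓⟩)/√2.
|⟨-x|-y⟩|² = 1/2.

0.500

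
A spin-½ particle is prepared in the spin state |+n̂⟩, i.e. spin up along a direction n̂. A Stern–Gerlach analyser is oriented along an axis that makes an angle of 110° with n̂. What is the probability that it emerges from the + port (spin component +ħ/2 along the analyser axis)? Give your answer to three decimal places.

0.329

For spin-½, the probability of finding spin-up along an axis at angle θ to the initial spin direction is cos²(θ/2); spin-down is sin²(θ/2).
θ = 110°, so P = cos²(55°) ≈ 0.329.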